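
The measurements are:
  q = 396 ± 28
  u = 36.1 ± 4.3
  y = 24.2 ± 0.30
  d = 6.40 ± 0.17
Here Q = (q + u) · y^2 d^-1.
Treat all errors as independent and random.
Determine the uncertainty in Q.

2960

Let w = q + u = 432. δw = √(δq² + δu²) = √(784 + 18.5) = 28.3, so δw/w = 0.0656.
Q is then a monomial in w, y, d:
δQ/Q = √((δw/w)² + (2·δy/y)² + (-1·δd/d)²) = √(0.00430 + 0.000615 + 0.000706) = 0.0750
Q = 39500, so δQ = 0.0750 × 39500 = 2960.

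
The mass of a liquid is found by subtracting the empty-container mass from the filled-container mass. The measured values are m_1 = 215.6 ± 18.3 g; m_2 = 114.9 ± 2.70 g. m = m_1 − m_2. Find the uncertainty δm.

18.5 g

Each term contributes (cᵢ δxᵢ)² to (δm)²:
  (δm_1)² = 335;  (δm_2)² = 7.29
δm = √(342) = 18.5 g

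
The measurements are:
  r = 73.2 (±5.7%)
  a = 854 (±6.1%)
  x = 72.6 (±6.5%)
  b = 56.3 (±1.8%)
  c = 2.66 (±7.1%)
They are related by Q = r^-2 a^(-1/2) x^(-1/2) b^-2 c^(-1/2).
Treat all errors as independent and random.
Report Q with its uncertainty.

(1.45 ± 0.192) × 10^-10

Since Q is a product/quotient, work with relative uncertainties:
  (-2·δr/r)² = (-2×0.0570)² = 0.0130;  (−½·δa/a)² = (-0.5×0.0610)² = 0.000930;  (−½·δx/x)² = (-0.5×0.0650)² = 0.00106;  (-2·δb/b)² = (-2×0.0180)² = 0.00130;  (−½·δc/c)² = (-0.5×0.0710)² = 0.00126
δQ/Q = √(0.0175) = 0.132
Q = 1.45e-10, so δQ = 0.132 × 1.45e-10 = 1.92e-11.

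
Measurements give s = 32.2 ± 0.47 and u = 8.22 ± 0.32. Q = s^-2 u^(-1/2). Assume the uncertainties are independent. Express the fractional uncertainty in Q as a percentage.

Relative error in a monomial: (δQ/Q)² = Σ (nᵢ · δxᵢ/xᵢ)².
  (-2·δs/s)² = (-2×0.0146)² = 0.000852;  (−½·δu/u)² = (-0.5×0.0389)² = 0.000379
δQ/Q = √(0.00123) = 0.0351

3.51%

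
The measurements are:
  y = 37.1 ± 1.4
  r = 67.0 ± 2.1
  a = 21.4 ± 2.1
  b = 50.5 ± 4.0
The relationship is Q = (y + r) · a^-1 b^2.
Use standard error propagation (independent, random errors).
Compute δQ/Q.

Let u = y + r = 104. δu = √(δy² + δr²) = √(1.96 + 4.41) = 2.52, so δu/u = 0.0242.
Q is then a monomial in u, a, b:
δQ/Q = √((δu/u)² + (-1·δa/a)² + (2·δb/b)²) = √(0.000588 + 0.00963 + 0.0251) = 0.188

0.188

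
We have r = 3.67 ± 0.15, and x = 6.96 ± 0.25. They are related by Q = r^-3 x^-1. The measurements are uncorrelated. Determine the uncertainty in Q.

Each factor contributes (exponent × relative error)² to (δQ/Q)²:
  (-3·δr/r)² = (-3×0.0409)² = 0.0150;  (-1·δx/x)² = (-1×0.0359)² = 0.00129
δQ/Q = √(0.0163) = 0.128
Q = 0.00291, so δQ = 0.128 × 0.00291 = 0.000371.

0.000371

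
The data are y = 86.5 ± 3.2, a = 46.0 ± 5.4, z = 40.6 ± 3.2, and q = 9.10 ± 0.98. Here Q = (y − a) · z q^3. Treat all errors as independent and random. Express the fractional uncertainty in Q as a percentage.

Let u = y − a = 40.5. δu = √(δy² + δa²) = √(10.2 + 29.2) = 6.28, so δu/u = 0.155.
Q is then a monomial in u, z, q:
δQ/Q = √((δu/u)² + (1·δz/z)² + (3·δq/q)²) = √(0.0240 + 0.00621 + 0.104) = 0.367

36.7%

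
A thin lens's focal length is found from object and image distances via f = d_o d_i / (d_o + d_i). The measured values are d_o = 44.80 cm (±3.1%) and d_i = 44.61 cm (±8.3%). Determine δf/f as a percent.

4.44%

∂f/∂d_o = (d_i/(d_o+d_i))² = 0.249;  ∂f/∂d_i = (d_o/(d_o+d_i))² = 0.251
δf = √((∂f/∂d_o · δd_o)² + (∂f/∂d_i · δd_i)²) = √(0.120 + 0.864) = 0.992 cm
f = 22.35 cm, so δf/f = 0.992/22.35 = 0.0444.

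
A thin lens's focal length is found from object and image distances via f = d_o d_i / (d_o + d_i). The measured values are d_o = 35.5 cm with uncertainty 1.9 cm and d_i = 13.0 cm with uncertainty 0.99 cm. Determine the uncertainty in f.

∂f/∂d_o = (d_i/(d_o+d_i))² = 0.0718;  ∂f/∂d_i = (d_o/(d_o+d_i))² = 0.536
δf = √((∂f/∂d_o · δd_o)² + (∂f/∂d_i · δd_i)²) = √(0.0186 + 0.281) = 0.548 cm

0.548 cm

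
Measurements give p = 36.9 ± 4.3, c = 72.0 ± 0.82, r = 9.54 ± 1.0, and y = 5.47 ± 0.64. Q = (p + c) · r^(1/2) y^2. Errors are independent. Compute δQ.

Let u = p + c = 109. δu = √(δp² + δc²) = √(18.5 + 0.672) = 4.38, so δu/u = 0.0402.
Q is then a monomial in u, r, y:
δQ/Q = √((δu/u)² + (½·δr/r)² + (2·δy/y)²) = √(0.00162 + 0.00275 + 0.0548) = 0.243
Q = 10100, so δQ = 0.243 × 10100 = 2450.

2450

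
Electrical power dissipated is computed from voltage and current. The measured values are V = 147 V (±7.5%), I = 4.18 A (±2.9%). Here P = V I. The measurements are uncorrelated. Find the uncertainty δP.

49.4 W

For a monomial P ∝ V, I, fractional errors add in quadrature:
  (1·δV/V)² = (1×0.0750)² = 0.00562;  (1·δI/I)² = (1×0.0290)² = 0.000841
δP/P = √(0.00647) = 0.0804
P = 614 W, so δP = 0.0804 × 614 = 49.4 W.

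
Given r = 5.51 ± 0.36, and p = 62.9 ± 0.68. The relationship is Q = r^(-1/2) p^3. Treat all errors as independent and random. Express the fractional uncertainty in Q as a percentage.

4.60%

Products/powers → add relative errors in quadrature, weighted by exponent:
  (−½·δr/r)² = (-0.5×0.0653)² = 0.00107;  (3·δp/p)² = (3×0.0108)² = 0.00105
δQ/Q = √(0.00212) = 0.0460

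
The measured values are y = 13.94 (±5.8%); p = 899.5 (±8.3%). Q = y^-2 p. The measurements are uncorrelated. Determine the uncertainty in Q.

Each factor contributes (exponent × relative error)² to (δQ/Q)²:
  (-2·δy/y)² = (-2×0.0580)² = 0.0135;  (1·δp/p)² = (1×0.0830)² = 0.00689
δQ/Q = √(0.0203) = 0.143
Q = 4.629, so δQ = 0.143 × 4.629 = 0.660.

0.660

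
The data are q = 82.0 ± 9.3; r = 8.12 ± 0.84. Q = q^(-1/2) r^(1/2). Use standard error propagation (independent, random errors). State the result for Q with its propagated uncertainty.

0.315 ± 0.0242

Products/powers → add relative errors in quadrature, weighted by exponent:
  (−½·δq/q)² = (-0.5×0.113)² = 0.00322;  (½·δr/r)² = (0.5×0.103)² = 0.00268
δQ/Q = √(0.00589) = 0.0768
Q = 0.315, so δQ = 0.0768 × 0.315 = 0.0242.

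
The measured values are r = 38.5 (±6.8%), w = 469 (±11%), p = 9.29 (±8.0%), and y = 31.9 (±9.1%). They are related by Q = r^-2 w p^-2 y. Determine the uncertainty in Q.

Products/powers → add relative errors in quadrature, weighted by exponent:
  (-2·δr/r)² = (-2×0.0680)² = 0.0185;  (1·δw/w)² = (1×0.110)² = 0.0121;  (-2·δp/p)² = (-2×0.0800)² = 0.0256;  (1·δy/y)² = (1×0.0910)² = 0.00828
δQ/Q = √(0.0645) = 0.254
Q = 0.117, so δQ = 0.254 × 0.117 = 0.0297.

0.0297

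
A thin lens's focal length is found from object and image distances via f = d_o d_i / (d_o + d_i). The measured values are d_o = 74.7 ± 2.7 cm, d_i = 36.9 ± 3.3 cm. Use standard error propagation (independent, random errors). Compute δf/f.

0.0610

∂f/∂d_o = (d_i/(d_o+d_i))² = 0.109;  ∂f/∂d_i = (d_o/(d_o+d_i))² = 0.448
δf = √((∂f/∂d_o · δd_o)² + (∂f/∂d_i · δd_i)²) = √(0.0871 + 2.19) = 1.51 cm
f = 24.7 cm, so δf/f = 1.51/24.7 = 0.0610.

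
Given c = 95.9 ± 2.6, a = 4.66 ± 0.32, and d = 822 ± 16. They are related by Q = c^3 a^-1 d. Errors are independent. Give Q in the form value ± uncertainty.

Each factor contributes (exponent × relative error)² to (δQ/Q)²:
  (3·δc/c)² = (3×0.0271)² = 0.00662;  (-1·δa/a)² = (-1×0.0687)² = 0.00472;  (1·δd/d)² = (1×0.0195)² = 0.000379
δQ/Q = √(0.0117) = 0.108
Q = 1.56e+08, so δQ = 0.108 × 1.56e+08 = 1.68e+07.

(1.56 ± 0.168) × 10^8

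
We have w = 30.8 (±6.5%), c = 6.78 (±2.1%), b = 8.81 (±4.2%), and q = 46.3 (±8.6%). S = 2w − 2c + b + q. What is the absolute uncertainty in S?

5.67

For a sum/difference, combine absolute errors in quadrature:
  (2·δw)² = 16.0;  (2·δc)² = 0.0811;  (δb)² = 0.137;  (δq)² = 15.9
δS = √(32.1) = 5.67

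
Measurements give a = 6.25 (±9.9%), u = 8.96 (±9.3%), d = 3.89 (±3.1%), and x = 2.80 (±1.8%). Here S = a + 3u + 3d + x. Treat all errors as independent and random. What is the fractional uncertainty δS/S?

0.0546

For a sum/difference, combine absolute errors in quadrature:
  (δa)² = 0.383;  (3·δu)² = 6.25;  (3·δd)² = 0.131;  (δx)² = 0.00254
δS = √(6.77) = 2.60
S = 47.6, so δS/S = 2.60/47.6 = 0.0546.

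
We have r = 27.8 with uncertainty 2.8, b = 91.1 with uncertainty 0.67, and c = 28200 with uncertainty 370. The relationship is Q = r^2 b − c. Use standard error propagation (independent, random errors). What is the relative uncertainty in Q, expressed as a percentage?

33.6%

Let p = r^2·b = 70400. δp/p = √((2·δr/r)² + (1·δb/b)²) = √(0.0406 + 5.41e-05) = 0.202, so δp = 14200.
Q = p − c: δQ = √(δp² + δc²) = √(2.01e+08 + 1.37e+05) = 14200
Q = 42200, so δQ/Q = 14200/42200 = 0.336.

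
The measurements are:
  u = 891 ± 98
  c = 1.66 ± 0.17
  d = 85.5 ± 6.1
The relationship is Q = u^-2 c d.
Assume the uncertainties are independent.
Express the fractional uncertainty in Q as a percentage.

25.3%

For a monomial Q ∝ u^-2, c, d, fractional errors add in quadrature:
  (-2·δu/u)² = (-2×0.110)² = 0.0484;  (1·δc/c)² = (1×0.102)² = 0.0105;  (1·δd/d)² = (1×0.0713)² = 0.00509
δQ/Q = √(0.0640) = 0.253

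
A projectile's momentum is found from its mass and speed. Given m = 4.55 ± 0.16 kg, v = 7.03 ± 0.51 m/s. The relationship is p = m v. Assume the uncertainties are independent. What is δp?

2.58 kg·m/s

Since p is a product/quotient, work with relative uncertainties:
  (1·δm/m)² = (1×0.0352)² = 0.00124;  (1·δv/v)² = (1×0.0725)² = 0.00526
δp/p = √(0.00650) = 0.0806
p = 32.0 kg·m/s, so δp = 0.0806 × 32.0 = 2.58 kg·m/s.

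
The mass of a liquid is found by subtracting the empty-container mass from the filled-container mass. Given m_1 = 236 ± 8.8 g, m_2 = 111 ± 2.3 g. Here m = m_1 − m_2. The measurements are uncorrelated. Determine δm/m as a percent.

Absolute uncertainties add in quadrature for a linear combination:
  (δm_1)² = 77.4;  (δm_2)² = 5.29
δm = √(82.7) = 9.10 g
m = 125 g, so δm/m = 9.10/125 = 0.0728.

7.28%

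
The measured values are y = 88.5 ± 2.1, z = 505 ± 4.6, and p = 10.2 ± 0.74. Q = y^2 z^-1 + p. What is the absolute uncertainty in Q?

Let w = y^2·z^-1 = 15.5. δw/w = √((2·δy/y)² + (-1·δz/z)²) = √(0.00225 + 8.3e-05) = 0.0483, so δw = 0.749.
Q = w + p: δQ = √(δw² + δp²) = √(0.562 + 0.548) = 1.05

1.05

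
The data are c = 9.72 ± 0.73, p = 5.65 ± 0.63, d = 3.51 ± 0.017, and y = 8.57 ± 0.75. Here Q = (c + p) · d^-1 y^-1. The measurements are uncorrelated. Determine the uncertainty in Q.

Let u = c + p = 15.4. δu = √(δc² + δp²) = √(0.533 + 0.397) = 0.964, so δu/u = 0.0627.
Q is then a monomial in u, d, y:
δQ/Q = √((δu/u)² + (-1·δd/d)² + (-1·δy/y)²) = √(0.00394 + 2.35e-05 + 0.00766) = 0.108
Q = 0.511, so δQ = 0.108 × 0.511 = 0.0551.

0.0551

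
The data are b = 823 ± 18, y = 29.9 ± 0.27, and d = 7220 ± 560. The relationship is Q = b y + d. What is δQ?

Let p = b·y = 24600. δp/p = √((1·δb/b)² + (1·δy/y)²) = √(0.000478 + 8.15e-05) = 0.0237, so δp = 582.
Q = p + d: δQ = √(δp² + δd²) = √(3.39e+05 + 3.14e+05) = 808

808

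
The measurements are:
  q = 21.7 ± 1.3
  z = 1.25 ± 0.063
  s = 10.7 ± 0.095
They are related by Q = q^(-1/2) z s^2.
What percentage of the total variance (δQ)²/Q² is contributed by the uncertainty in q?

23.9%

(δQ/Q)² = (−½·δq/q)² + (1·δz/z)² + (2·δs/s)²
  q term: (-0.5×0.0599)² = 0.000897
  z term: (1×0.0504)² = 0.00254
  s term: (2×0.00888)² = 0.000315
Total = 0.00375. Share from q = 0.000897/0.00375 = 0.239.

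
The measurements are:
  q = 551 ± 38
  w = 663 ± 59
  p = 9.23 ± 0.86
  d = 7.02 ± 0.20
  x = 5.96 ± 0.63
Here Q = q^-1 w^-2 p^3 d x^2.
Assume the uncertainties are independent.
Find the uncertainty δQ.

Since Q is a product/quotient, work with relative uncertainties:
  (-1·δq/q)² = (-1×0.0690)² = 0.00476;  (-2·δw/w)² = (-2×0.0890)² = 0.0317;  (3·δp/p)² = (3×0.0932)² = 0.0781;  (1·δd/d)² = (1×0.0285)² = 0.000812;  (2·δx/x)² = (2×0.106)² = 0.0447
δQ/Q = √(0.160) = 0.400
Q = 0.000810, so δQ = 0.400 × 0.000810 = 0.000324.

0.000324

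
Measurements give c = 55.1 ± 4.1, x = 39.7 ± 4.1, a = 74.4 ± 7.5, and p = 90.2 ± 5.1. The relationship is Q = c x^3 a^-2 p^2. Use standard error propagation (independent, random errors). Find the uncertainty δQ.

1.99e+06

Each factor contributes (exponent × relative error)² to (δQ/Q)²:
  (1·δc/c)² = (1×0.0744)² = 0.00554;  (3·δx/x)² = (3×0.103)² = 0.0960;  (-2·δa/a)² = (-2×0.101)² = 0.0406;  (2·δp/p)² = (2×0.0565)² = 0.0128
δQ/Q = √(0.155) = 0.394
Q = 5.07e+06, so δQ = 0.394 × 5.07e+06 = 1.99e+06.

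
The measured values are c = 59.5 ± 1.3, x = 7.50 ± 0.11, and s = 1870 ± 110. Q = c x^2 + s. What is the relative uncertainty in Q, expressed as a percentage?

Let p = c·x^2 = 3350. δp/p = √((1·δc/c)² + (2·δx/x)²) = √(0.000477 + 0.000860) = 0.0366, so δp = 122.
Q = p + s: δQ = √(δp² + δs²) = √(15000 + 12100) = 165
Q = 5220, so δQ/Q = 165/5220 = 0.0315.

3.15%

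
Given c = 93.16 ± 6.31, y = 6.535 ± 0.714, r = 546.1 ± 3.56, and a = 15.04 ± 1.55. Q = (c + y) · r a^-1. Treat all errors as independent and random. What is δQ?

439

Let u = c + y = 99.69. δu = √(δc² + δy²) = √(39.8 + 0.510) = 6.35, so δu/u = 0.0637.
Q is then a monomial in u, r, a:
δQ/Q = √((δu/u)² + (1·δr/r)² + (-1·δa/a)²) = √(0.00406 + 4.25e-05 + 0.0106) = 0.121
Q = 3620, so δQ = 0.121 × 3620 = 439.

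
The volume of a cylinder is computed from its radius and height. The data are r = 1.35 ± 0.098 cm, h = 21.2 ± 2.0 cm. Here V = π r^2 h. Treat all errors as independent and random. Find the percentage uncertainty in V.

17.3%

Each factor contributes (exponent × relative error)² to (δV/V)²:
  (2·δr/r)² = (2×0.0726)² = 0.0211;  (1·δh/h)² = (1×0.0943)² = 0.00890
δV/V = √(0.0300) = 0.173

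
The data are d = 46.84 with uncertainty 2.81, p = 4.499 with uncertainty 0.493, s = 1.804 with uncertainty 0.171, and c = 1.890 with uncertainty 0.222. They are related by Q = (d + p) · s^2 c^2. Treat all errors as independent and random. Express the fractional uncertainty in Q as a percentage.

30.7%

Let u = d + p = 51.34. δu = √(δd² + δp²) = √(7.90 + 0.243) = 2.85, so δu/u = 0.0556.
Q is then a monomial in u, s, c:
δQ/Q = √((δu/u)² + (2·δs/s)² + (2·δc/c)²) = √(0.00309 + 0.0359 + 0.0552) = 0.307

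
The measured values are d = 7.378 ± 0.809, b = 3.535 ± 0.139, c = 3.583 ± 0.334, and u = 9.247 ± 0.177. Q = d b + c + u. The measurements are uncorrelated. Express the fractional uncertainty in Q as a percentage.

Let p = d·b = 26.08. δp/p = √((1·δd/d)² + (1·δb/b)²) = √(0.0120 + 0.00155) = 0.116, so δp = 3.04.
Q = p + c + u: δQ = √(δp² + δc² + δu²) = √(9.23 + 0.112 + 0.0313) = 3.06
Q = 38.91, so δQ/Q = 3.06/38.91 = 0.0787.

7.87%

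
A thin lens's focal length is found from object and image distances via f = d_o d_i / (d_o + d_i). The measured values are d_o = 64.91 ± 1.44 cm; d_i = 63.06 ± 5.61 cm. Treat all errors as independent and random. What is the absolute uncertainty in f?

1.49 cm

∂f/∂d_o = (d_i/(d_o+d_i))² = 0.243;  ∂f/∂d_i = (d_o/(d_o+d_i))² = 0.257
δf = √((∂f/∂d_o · δd_o)² + (∂f/∂d_i · δd_i)²) = √(0.122 + 2.08) = 1.49 cm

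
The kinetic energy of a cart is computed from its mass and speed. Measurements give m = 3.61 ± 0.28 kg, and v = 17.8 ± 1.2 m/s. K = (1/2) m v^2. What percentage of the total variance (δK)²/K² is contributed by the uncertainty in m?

24.9%

(δK/K)² = (1·δm/m)² + (2·δv/v)²
  m term: (1×0.0776)² = 0.00602
  v term: (2×0.0674)² = 0.0182
Total = 0.0242. Share from m = 0.00602/0.0242 = 0.249.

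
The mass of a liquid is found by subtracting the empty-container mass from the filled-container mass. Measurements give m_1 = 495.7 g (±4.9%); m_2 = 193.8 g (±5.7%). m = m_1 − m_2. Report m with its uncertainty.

301.9 ± 26.7 g

Each term contributes (cᵢ δxᵢ)² to (δm)²:
  (δm_1)² = 590;  (δm_2)² = 122
δm = √(712) = 26.7 g
m = 301.9 g.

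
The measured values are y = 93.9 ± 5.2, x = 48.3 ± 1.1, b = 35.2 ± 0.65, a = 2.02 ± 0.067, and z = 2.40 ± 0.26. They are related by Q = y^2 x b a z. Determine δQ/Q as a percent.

16.1%

For a monomial Q ∝ y^2, x, b, a, z, fractional errors add in quadrature:
  (2·δy/y)² = (2×0.0554)² = 0.0123;  (1·δx/x)² = (1×0.0228)² = 0.000519;  (1·δb/b)² = (1×0.0185)² = 0.000341;  (1·δa/a)² = (1×0.0332)² = 0.00110;  (1·δz/z)² = (1×0.108)² = 0.0117
δQ/Q = √(0.0260) = 0.161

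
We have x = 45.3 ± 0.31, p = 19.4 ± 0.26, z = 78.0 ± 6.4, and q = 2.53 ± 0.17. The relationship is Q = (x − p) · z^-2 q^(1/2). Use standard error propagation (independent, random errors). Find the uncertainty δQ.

Let u = x − p = 25.9. δu = √(δx² + δp²) = √(0.0961 + 0.0676) = 0.405, so δu/u = 0.0156.
Q is then a monomial in u, z, q:
δQ/Q = √((δu/u)² + (-2·δz/z)² + (½·δq/q)²) = √(0.000244 + 0.0269 + 0.00113) = 0.168
Q = 0.00677, so δQ = 0.168 × 0.00677 = 0.00114.

0.00114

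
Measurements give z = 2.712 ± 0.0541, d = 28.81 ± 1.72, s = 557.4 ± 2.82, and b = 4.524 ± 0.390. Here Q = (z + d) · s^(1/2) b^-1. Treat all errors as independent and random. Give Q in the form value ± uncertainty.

Let u = z + d = 31.52. δu = √(δz² + δd²) = √(0.00293 + 2.96) = 1.72, so δu/u = 0.0546.
Q is then a monomial in u, s, b:
δQ/Q = √((δu/u)² + (½·δs/s)² + (-1·δb/b)²) = √(0.00298 + 6.4e-06 + 0.00743) = 0.102
Q = 164.5, so δQ = 0.102 × 164.5 = 16.8.

164.5 ± 16.8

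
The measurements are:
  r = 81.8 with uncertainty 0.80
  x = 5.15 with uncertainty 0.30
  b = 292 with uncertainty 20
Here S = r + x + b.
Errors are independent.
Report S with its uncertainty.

S is a linear combination, so absolute uncertainties add in quadrature:
  (δr)² = 0.640;  (δx)² = 0.0900;  (δb)² = 400
δS = √(401) = 20.0
S = 379.

379 ± 20.0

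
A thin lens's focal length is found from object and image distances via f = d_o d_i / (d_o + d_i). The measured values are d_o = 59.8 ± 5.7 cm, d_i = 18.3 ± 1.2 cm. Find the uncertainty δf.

0.770 cm

∂f/∂d_o = (d_i/(d_o+d_i))² = 0.0549;  ∂f/∂d_i = (d_o/(d_o+d_i))² = 0.586
δf = √((∂f/∂d_o · δd_o)² + (∂f/∂d_i · δd_i)²) = √(0.0979 + 0.495) = 0.770 cm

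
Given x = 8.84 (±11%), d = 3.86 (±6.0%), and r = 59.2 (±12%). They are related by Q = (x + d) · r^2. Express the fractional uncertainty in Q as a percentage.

25.3%

Let u = x + d = 12.7. δu = √(δx² + δd²) = √(0.946 + 0.0536) = 1.000, so δu/u = 0.0787.
Q is then a monomial in u, r:
δQ/Q = √((δu/u)² + (2·δr/r)²) = √(0.00620 + 0.0576) = 0.253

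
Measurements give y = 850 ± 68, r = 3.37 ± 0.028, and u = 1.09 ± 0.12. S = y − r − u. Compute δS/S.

0.0804

For a sum/difference, combine absolute errors in quadrature:
  (δy)² = 4620;  (δr)² = 0.000784;  (δu)² = 0.0144
δS = √(4620) = 68.0
S = 846, so δS/S = 68.0/846 = 0.0804.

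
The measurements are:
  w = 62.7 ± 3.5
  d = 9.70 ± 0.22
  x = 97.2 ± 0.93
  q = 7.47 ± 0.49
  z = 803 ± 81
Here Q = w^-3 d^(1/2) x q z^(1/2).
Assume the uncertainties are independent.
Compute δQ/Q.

0.187

Q is a product of powers, so relative uncertainties combine in quadrature:
  (-3·δw/w)² = (-3×0.0558)² = 0.0280;  (½·δd/d)² = (0.5×0.0227)² = 0.000129;  (1·δx/x)² = (1×0.00957)² = 9.15e-05;  (1·δq/q)² = (1×0.0656)² = 0.00430;  (½·δz/z)² = (0.5×0.101)² = 0.00254
δQ/Q = √(0.0351) = 0.187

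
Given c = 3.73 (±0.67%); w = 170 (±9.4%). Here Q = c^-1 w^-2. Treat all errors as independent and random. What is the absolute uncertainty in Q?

Each factor contributes (exponent × relative error)² to (δQ/Q)²:
  (-1·δc/c)² = (-1×0.00670)² = 4.49e-05;  (-2·δw/w)² = (-2×0.0940)² = 0.0353
δQ/Q = √(0.0354) = 0.188
Q = 9.28e-06, so δQ = 0.188 × 9.28e-06 = 1.75e-06.

1.75e-06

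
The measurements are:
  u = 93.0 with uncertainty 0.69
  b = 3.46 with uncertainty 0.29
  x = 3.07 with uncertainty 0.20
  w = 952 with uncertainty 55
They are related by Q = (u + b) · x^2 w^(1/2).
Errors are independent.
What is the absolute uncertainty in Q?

3750

Let h = u + b = 96.5. δh = √(δu² + δb²) = √(0.476 + 0.0841) = 0.748, so δh/h = 0.00776.
Q is then a monomial in h, x, w:
δQ/Q = √((δh/h)² + (2·δx/x)² + (½·δw/w)²) = √(6.02e-05 + 0.0170 + 0.000834) = 0.134
Q = 28100, so δQ = 0.134 × 28100 = 3750.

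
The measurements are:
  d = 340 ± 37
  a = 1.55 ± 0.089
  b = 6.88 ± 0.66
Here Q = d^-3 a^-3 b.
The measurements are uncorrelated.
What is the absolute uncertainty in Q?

For a monomial Q ∝ d^-3, a^-3, b, fractional errors add in quadrature:
  (-3·δd/d)² = (-3×0.109)² = 0.107;  (-3·δa/a)² = (-3×0.0574)² = 0.0297;  (1·δb/b)² = (1×0.0959)² = 0.00920
δQ/Q = √(0.145) = 0.381
Q = 4.7e-08, so δQ = 0.381 × 4.7e-08 = 1.79e-08.

1.79e-08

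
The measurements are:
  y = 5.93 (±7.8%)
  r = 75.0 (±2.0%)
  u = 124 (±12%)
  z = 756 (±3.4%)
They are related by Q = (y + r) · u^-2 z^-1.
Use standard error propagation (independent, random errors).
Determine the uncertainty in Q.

1.69e-06

Let w = y + r = 80.9. δw = √(δy² + δr²) = √(0.214 + 2.25) = 1.57, so δw/w = 0.0194.
Q is then a monomial in w, u, z:
δQ/Q = √((δw/w)² + (-2·δu/u)² + (-1·δz/z)²) = √(0.000376 + 0.0576 + 0.00116) = 0.243
Q = 6.96e-06, so δQ = 0.243 × 6.96e-06 = 1.69e-06.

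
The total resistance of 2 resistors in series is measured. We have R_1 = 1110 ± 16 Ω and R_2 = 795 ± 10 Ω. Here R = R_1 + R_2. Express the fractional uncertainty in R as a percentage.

0.990%

Absolute uncertainties add in quadrature for a linear combination:
  (δR_1)² = 256;  (δR_2)² = 100
δR = √(356) = 18.9 Ω
R = 1900 Ω, so δR/R = 18.9/1900 = 0.00990.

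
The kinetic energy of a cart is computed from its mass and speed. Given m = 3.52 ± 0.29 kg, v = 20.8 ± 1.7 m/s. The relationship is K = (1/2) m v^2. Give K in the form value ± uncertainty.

Relative error in a monomial: (δK/K)² = Σ (nᵢ · δxᵢ/xᵢ)².
  (1·δm/m)² = (1×0.0824)² = 0.00679;  (2·δv/v)² = (2×0.0817)² = 0.0267
δK/K = √(0.0335) = 0.183
K = 761 J, so δK = 0.183 × 761 = 139 J.

761 ± 139 J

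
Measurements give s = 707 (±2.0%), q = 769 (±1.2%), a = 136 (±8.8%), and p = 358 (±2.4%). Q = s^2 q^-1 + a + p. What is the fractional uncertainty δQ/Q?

Let w = s^2·q^-1 = 650. δw/w = √((2·δs/s)² + (-1·δq/q)²) = √(0.00160 + 0.000144) = 0.0418, so δw = 27.1.
Q = w + a + p: δQ = √(δw² + δa² + δp²) = √(737 + 143 + 73.8) = 30.9
Q = 1140, so δQ/Q = 30.9/1140 = 0.0270.

0.0270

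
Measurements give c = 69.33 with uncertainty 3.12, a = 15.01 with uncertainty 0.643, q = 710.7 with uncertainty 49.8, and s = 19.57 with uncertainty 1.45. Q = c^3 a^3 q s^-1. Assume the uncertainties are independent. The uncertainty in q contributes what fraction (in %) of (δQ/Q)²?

(δQ/Q)² = (3·δc/c)² + (3·δa/a)² + (1·δq/q)² + (-1·δs/s)²
  c term: (3×0.0450)² = 0.0182
  a term: (3×0.0428)² = 0.0165
  q term: (1×0.0701)² = 0.00491
  s term: (-1×0.0741)² = 0.00549
Total = 0.0451. Share from q = 0.00491/0.0451 = 0.109.

10.9%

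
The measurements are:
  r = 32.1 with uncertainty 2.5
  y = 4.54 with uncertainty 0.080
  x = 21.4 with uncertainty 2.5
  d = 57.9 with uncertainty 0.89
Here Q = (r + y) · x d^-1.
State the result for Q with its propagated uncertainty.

13.5 ± 1.84

Let u = r + y = 36.6. δu = √(δr² + δy²) = √(6.25 + 0.00640) = 2.50, so δu/u = 0.0683.
Q is then a monomial in u, x, d:
δQ/Q = √((δu/u)² + (1·δx/x)² + (-1·δd/d)²) = √(0.00466 + 0.0136 + 0.000236) = 0.136
Q = 13.5, so δQ = 0.136 × 13.5 = 1.84.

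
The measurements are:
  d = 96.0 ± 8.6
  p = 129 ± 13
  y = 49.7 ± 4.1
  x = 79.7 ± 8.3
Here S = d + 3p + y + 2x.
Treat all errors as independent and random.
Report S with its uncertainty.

S is a linear combination, so absolute uncertainties add in quadrature:
  (δd)² = 74.0;  (3·δp)² = 1520;  (δy)² = 16.8;  (2·δx)² = 276
δS = √(1890) = 43.4
S = 692.

692 ± 43.4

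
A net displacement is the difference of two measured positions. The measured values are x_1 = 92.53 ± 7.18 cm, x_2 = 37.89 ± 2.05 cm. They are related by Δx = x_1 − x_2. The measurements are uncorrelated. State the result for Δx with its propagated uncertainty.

Absolute uncertainties add in quadrature for a linear combination:
  (δx_1)² = 51.6;  (δx_2)² = 4.20
δΔx = √(55.8) = 7.47 cm
Δx = 54.64 cm.

54.64 ± 7.47 cm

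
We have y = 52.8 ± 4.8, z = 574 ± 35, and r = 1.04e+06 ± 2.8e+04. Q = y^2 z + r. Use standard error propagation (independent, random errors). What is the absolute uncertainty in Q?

3.08e+05

Let p = y^2·z = 1.6e+06. δp/p = √((2·δy/y)² + (1·δz/z)²) = √(0.0331 + 0.00372) = 0.192, so δp = 3.07e+05.
Q = p + r: δQ = √(δp² + δr²) = √(9.42e+10 + 7.84e+08) = 3.08e+05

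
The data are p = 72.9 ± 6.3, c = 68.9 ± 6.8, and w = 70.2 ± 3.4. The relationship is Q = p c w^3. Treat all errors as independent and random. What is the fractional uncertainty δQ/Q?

For a monomial Q ∝ p, c, w^3, fractional errors add in quadrature:
  (1·δp/p)² = (1×0.0864)² = 0.00747;  (1·δc/c)² = (1×0.0987)² = 0.00974;  (3·δw/w)² = (3×0.0484)² = 0.0211
δQ/Q = √(0.0383) = 0.196

0.196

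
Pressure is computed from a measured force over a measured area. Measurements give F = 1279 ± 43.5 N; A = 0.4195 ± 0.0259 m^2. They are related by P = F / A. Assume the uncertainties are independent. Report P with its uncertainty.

Each factor contributes (exponent × relative error)² to (δP/P)²:
  (1·δF/F)² = (1×0.0340)² = 0.00116;  (-1·δA/A)² = (-1×0.0617)² = 0.00381
δP/P = √(0.00497) = 0.0705
P = 3049 Pa, so δP = 0.0705 × 3049 = 215 Pa.

3049 ± 215 Pa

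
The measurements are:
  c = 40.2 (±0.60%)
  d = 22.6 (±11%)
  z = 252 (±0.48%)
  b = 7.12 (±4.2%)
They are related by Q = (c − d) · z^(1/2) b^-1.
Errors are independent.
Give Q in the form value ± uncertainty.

39.2 ± 5.81

Let u = c − d = 17.6. δu = √(δc² + δd²) = √(0.0582 + 6.18) = 2.50, so δu/u = 0.142.
Q is then a monomial in u, z, b:
δQ/Q = √((δu/u)² + (½·δz/z)² + (-1·δb/b)²) = √(0.0201 + 5.76e-06 + 0.00176) = 0.148
Q = 39.2, so δQ = 0.148 × 39.2 = 5.81.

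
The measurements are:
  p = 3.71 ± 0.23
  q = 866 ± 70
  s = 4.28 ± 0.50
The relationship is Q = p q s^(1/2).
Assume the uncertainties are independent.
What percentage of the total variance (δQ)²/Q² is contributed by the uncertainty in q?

47.4%

(δQ/Q)² = (1·δp/p)² + (1·δq/q)² + (½·δs/s)²
  p term: (1×0.0620)² = 0.00384
  q term: (1×0.0808)² = 0.00653
  s term: (0.5×0.117)² = 0.00341
Total = 0.0138. Share from q = 0.00653/0.0138 = 0.474.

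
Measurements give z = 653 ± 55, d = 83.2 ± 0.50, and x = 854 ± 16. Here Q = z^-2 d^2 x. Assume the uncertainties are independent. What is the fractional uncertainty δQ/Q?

0.170

For a monomial Q ∝ z^-2, d^2, x, fractional errors add in quadrature:
  (-2·δz/z)² = (-2×0.0842)² = 0.0284;  (2·δd/d)² = (2×0.00601)² = 0.000144;  (1·δx/x)² = (1×0.0187)² = 0.000351
δQ/Q = √(0.0289) = 0.170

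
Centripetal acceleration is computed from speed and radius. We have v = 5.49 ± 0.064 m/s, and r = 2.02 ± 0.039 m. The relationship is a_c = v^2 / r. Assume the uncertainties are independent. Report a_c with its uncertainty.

14.9 ± 0.452 m/s^2

Relative error in a monomial: (δa_c/a_c)² = Σ (nᵢ · δxᵢ/xᵢ)².
  (2·δv/v)² = (2×0.0117)² = 0.000544;  (-1·δr/r)² = (-1×0.0193)² = 0.000373
δa_c/a_c = √(0.000916) = 0.0303
a_c = 14.9 m/s^2, so δa_c = 0.0303 × 14.9 = 0.452 m/s^2.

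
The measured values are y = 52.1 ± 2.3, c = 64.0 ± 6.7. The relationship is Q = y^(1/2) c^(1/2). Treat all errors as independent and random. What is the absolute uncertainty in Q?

3.28

Products/powers → add relative errors in quadrature, weighted by exponent:
  (½·δy/y)² = (0.5×0.0441)² = 0.000487;  (½·δc/c)² = (0.5×0.105)² = 0.00274
δQ/Q = √(0.00323) = 0.0568
Q = 57.7, so δQ = 0.0568 × 57.7 = 3.28.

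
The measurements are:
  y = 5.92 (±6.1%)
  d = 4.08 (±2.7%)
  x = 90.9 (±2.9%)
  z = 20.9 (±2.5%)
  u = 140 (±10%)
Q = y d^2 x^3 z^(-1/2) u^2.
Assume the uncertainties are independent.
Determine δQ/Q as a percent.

23.3%

Since Q is a product/quotient, work with relative uncertainties:
  (1·δy/y)² = (1×0.0610)² = 0.00372;  (2·δd/d)² = (2×0.0270)² = 0.00292;  (3·δx/x)² = (3×0.0290)² = 0.00757;  (−½·δz/z)² = (-0.5×0.0250)² = 0.000156;  (2·δu/u)² = (2×0.100)² = 0.0400
δQ/Q = √(0.0544) = 0.233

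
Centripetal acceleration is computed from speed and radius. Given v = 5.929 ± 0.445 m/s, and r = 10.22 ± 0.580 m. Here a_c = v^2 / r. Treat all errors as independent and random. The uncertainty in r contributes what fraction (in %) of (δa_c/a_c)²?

12.5%

(δa_c/a_c)² = (2·δv/v)² + (-1·δr/r)²
  v term: (2×0.0751)² = 0.0225
  r term: (-1×0.0568)² = 0.00322
Total = 0.0258. Share from r = 0.00322/0.0258 = 0.125.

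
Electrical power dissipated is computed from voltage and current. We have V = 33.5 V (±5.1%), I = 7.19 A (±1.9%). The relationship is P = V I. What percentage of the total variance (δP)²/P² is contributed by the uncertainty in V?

87.8%

(δP/P)² = (1·δV/V)² + (1·δI/I)²
  V term: (1×0.0510)² = 0.00260
  I term: (1×0.0190)² = 0.000361
Total = 0.00296. Share from V = 0.00260/0.00296 = 0.878.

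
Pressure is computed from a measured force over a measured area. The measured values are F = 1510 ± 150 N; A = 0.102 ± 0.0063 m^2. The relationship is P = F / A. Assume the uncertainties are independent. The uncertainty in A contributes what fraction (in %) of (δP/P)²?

27.9%

(δP/P)² = (1·δF/F)² + (-1·δA/A)²
  F term: (1×0.0993)² = 0.00987
  A term: (-1×0.0618)² = 0.00381
Total = 0.0137. Share from A = 0.00381/0.0137 = 0.279.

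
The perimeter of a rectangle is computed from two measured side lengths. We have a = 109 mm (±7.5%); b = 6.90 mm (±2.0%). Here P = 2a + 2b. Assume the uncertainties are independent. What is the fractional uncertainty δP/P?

Absolute uncertainties add in quadrature for a linear combination:
  (2·δa)² = 267;  (2·δb)² = 0.0762
δP = √(267) = 16.4 mm
P = 232 mm, so δP/P = 16.4/232 = 0.0705.

0.0705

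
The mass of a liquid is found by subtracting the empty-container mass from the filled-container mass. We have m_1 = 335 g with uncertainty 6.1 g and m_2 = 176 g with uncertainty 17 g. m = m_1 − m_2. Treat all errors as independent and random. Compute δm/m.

0.114

m is a linear combination, so absolute uncertainties add in quadrature:
  (δm_1)² = 37.2;  (δm_2)² = 289
δm = √(326) = 18.1 g
m = 159 g, so δm/m = 18.1/159 = 0.114.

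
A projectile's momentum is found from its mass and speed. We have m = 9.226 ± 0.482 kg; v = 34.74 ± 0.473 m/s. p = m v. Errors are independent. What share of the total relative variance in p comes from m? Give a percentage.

93.6%

(δp/p)² = (1·δm/m)² + (1·δv/v)²
  m term: (1×0.0522)² = 0.00273
  v term: (1×0.0136)² = 0.000185
Total = 0.00291. Share from m = 0.00273/0.00291 = 0.936.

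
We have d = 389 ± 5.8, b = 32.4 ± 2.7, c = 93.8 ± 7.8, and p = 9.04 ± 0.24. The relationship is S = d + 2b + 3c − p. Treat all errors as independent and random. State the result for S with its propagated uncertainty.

726 ± 24.7

Sums and differences: (δS)² = Σ (cᵢ δxᵢ)².
  (δd)² = 33.6;  (2·δb)² = 29.2;  (3·δc)² = 548;  (δp)² = 0.0576
δS = √(610) = 24.7
S = 726.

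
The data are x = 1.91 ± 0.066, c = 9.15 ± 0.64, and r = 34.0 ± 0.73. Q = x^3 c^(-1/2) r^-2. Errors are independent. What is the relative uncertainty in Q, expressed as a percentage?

Since Q is a product/quotient, work with relative uncertainties:
  (3·δx/x)² = (3×0.0346)² = 0.0107;  (−½·δc/c)² = (-0.5×0.0699)² = 0.00122;  (-2·δr/r)² = (-2×0.0215)² = 0.00184
δQ/Q = √(0.0138) = 0.118

11.8%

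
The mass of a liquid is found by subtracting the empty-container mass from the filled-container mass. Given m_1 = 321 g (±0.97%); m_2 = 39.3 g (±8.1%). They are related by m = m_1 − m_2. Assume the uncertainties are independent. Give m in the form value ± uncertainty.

282 ± 4.45 g

For a sum/difference, combine absolute errors in quadrature:
  (δm_1)² = 9.70;  (δm_2)² = 10.1
δm = √(19.8) = 4.45 g
m = 282 g.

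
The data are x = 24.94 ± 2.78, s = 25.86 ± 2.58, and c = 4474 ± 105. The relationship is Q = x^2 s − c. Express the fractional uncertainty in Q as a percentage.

33.8%

Let p = x^2·s = 16090. δp/p = √((2·δx/x)² + (1·δs/s)²) = √(0.0497 + 0.00995) = 0.244, so δp = 3930.
Q = p − c: δQ = √(δp² + δc²) = √(1.54e+07 + 11000) = 3930
Q = 11610, so δQ/Q = 3930/11610 = 0.338.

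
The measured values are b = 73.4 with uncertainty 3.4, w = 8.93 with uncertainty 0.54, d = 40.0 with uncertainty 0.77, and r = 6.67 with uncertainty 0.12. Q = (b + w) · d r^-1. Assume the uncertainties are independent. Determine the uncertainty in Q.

24.4

Let u = b + w = 82.3. δu = √(δb² + δw²) = √(11.6 + 0.292) = 3.44, so δu/u = 0.0418.
Q is then a monomial in u, d, r:
δQ/Q = √((δu/u)² + (1·δd/d)² + (-1·δr/r)²) = √(0.00175 + 0.000371 + 0.000324) = 0.0494
Q = 494, so δQ = 0.0494 × 494 = 24.4.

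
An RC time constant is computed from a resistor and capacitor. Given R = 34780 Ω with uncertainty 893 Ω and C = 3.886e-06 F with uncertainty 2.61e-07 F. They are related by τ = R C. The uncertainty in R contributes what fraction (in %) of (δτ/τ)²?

(δτ/τ)² = (1·δR/R)² + (1·δC/C)²
  R term: (1×0.0257)² = 0.000659
  C term: (1×0.0672)² = 0.00451
Total = 0.00517. Share from R = 0.000659/0.00517 = 0.128.

12.8%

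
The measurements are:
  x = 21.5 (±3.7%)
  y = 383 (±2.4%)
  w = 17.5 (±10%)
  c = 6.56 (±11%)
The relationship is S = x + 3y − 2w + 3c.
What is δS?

Each term contributes (cᵢ δxᵢ)² to (δS)²:
  (δx)² = 0.633;  (3·δy)² = 760;  (2·δw)² = 12.2;  (3·δc)² = 4.69
δS = √(778) = 27.9

27.9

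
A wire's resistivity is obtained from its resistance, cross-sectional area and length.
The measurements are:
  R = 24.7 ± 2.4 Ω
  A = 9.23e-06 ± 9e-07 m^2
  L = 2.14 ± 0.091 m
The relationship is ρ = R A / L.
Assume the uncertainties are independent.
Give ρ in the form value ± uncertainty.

Relative error in a monomial: (δρ/ρ)² = Σ (nᵢ · δxᵢ/xᵢ)².
  (1·δR/R)² = (1×0.0972)² = 0.00944;  (1·δA/A)² = (1×0.0975)² = 0.00951;  (-1·δL/L)² = (-1×0.0425)² = 0.00181
δρ/ρ = √(0.0208) = 0.144
ρ = 0.000107 Ω·m, so δρ = 0.144 × 0.000107 = 1.53e-05 Ω·m.

(1.07 ± 0.153) × 10^-4 Ω·m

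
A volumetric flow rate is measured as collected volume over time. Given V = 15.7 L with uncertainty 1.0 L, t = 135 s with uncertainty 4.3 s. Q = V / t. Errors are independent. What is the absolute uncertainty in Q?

0.00828 L/s

Products/powers → add relative errors in quadrature, weighted by exponent:
  (1·δV/V)² = (1×0.0637)² = 0.00406;  (-1·δt/t)² = (-1×0.0319)² = 0.00101
δQ/Q = √(0.00507) = 0.0712
Q = 0.116 L/s, so δQ = 0.0712 × 0.116 = 0.00828 L/s.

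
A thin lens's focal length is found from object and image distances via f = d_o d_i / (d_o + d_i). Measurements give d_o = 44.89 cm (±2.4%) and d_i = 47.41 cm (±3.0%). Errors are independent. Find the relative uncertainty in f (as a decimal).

∂f/∂d_o = (d_i/(d_o+d_i))² = 0.264;  ∂f/∂d_i = (d_o/(d_o+d_i))² = 0.237
δf = √((∂f/∂d_o · δd_o)² + (∂f/∂d_i · δd_i)²) = √(0.0808 + 0.113) = 0.440 cm
f = 23.06 cm, so δf/f = 0.440/23.06 = 0.0191.

0.0191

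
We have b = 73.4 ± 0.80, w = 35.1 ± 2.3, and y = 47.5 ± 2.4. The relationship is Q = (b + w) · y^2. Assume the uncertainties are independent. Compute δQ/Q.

0.104

Let u = b + w = 108. δu = √(δb² + δw²) = √(0.640 + 5.29) = 2.44, so δu/u = 0.0224.
Q is then a monomial in u, y:
δQ/Q = √((δu/u)² + (2·δy/y)²) = √(0.000504 + 0.0102) = 0.104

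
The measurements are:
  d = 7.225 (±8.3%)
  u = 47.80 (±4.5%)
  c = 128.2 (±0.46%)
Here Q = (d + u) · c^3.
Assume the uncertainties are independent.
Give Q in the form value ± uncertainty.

Let w = d + u = 55.02. δw = √(δd² + δu²) = √(0.360 + 4.63) = 2.23, so δw/w = 0.0406.
Q is then a monomial in w, c:
δQ/Q = √((δw/w)² + (3·δc/c)²) = √(0.00165 + 0.000190) = 0.0429
Q = 1.159e+08, so δQ = 0.0429 × 1.159e+08 = 4.97e+06.

(1.159 ± 0.0497) × 10^8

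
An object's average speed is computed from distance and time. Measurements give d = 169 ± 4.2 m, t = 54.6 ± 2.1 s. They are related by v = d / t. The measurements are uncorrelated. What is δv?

Products/powers → add relative errors in quadrature, weighted by exponent:
  (1·δd/d)² = (1×0.0249)² = 0.000618;  (-1·δt/t)² = (-1×0.0385)² = 0.00148
δv/v = √(0.00210) = 0.0458
v = 3.10 m/s, so δv = 0.0458 × 3.10 = 0.142 m/s.

0.142 m/s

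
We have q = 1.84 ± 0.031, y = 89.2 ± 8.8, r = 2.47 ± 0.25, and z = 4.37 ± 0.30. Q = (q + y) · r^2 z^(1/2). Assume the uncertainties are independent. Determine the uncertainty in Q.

Let u = q + y = 91.0. δu = √(δq² + δy²) = √(0.000961 + 77.4) = 8.80, so δu/u = 0.0967.
Q is then a monomial in u, r, z:
δQ/Q = √((δu/u)² + (2·δr/r)² + (½·δz/z)²) = √(0.00934 + 0.0410 + 0.00118) = 0.227
Q = 1160, so δQ = 0.227 × 1160 = 263.

263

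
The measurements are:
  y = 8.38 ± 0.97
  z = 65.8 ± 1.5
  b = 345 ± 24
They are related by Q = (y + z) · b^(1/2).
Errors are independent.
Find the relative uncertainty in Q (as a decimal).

Let u = y + z = 74.2. δu = √(δy² + δz²) = √(0.941 + 2.25) = 1.79, so δu/u = 0.0241.
Q is then a monomial in u, b:
δQ/Q = √((δu/u)² + (½·δb/b)²) = √(0.000580 + 0.00121) = 0.0423

0.0423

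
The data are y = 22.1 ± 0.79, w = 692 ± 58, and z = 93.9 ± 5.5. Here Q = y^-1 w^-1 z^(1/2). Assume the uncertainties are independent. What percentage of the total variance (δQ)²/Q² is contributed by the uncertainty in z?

(δQ/Q)² = (-1·δy/y)² + (-1·δw/w)² + (½·δz/z)²
  y term: (-1×0.0357)² = 0.00128
  w term: (-1×0.0838)² = 0.00702
  z term: (0.5×0.0586)² = 0.000858
Total = 0.00916. Share from z = 0.000858/0.00916 = 0.0936.

9.36%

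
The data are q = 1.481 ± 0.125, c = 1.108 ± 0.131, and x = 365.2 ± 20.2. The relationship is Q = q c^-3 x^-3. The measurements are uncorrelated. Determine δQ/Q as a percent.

Each factor contributes (exponent × relative error)² to (δQ/Q)²:
  (1·δq/q)² = (1×0.0844)² = 0.00712;  (-3·δc/c)² = (-3×0.118)² = 0.126;  (-3·δx/x)² = (-3×0.0553)² = 0.0275
δQ/Q = √(0.160) = 0.401

40.1%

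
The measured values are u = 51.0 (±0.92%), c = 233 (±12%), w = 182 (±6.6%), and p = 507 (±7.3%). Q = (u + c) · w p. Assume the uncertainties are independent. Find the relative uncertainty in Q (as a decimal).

Let h = u + c = 284. δh = √(δu² + δc²) = √(0.220 + 782) = 28.0, so δh/h = 0.0985.
Q is then a monomial in h, w, p:
δQ/Q = √((δh/h)² + (1·δw/w)² + (1·δp/p)²) = √(0.00970 + 0.00436 + 0.00533) = 0.139

0.139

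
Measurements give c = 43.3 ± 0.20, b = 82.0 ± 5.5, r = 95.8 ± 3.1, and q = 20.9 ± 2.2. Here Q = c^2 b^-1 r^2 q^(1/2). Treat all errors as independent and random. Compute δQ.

1.03e+05

Q is a product of powers, so relative uncertainties combine in quadrature:
  (2·δc/c)² = (2×0.00462)² = 8.53e-05;  (-1·δb/b)² = (-1×0.0671)² = 0.00450;  (2·δr/r)² = (2×0.0324)² = 0.00419;  (½·δq/q)² = (0.5×0.105)² = 0.00277
δQ/Q = √(0.0115) = 0.107
Q = 9.59e+05, so δQ = 0.107 × 9.59e+05 = 1.03e+05.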